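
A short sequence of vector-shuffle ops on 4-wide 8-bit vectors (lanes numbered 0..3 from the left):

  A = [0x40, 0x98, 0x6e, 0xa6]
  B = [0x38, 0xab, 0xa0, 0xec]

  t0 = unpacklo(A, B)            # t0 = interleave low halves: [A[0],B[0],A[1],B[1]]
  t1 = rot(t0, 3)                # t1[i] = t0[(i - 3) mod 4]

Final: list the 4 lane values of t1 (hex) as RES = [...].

→ t0 |40|38|98|ab|
→ t1 |38|98|ab|40|

RES = [0x38, 0x98, 0xab, 0x40]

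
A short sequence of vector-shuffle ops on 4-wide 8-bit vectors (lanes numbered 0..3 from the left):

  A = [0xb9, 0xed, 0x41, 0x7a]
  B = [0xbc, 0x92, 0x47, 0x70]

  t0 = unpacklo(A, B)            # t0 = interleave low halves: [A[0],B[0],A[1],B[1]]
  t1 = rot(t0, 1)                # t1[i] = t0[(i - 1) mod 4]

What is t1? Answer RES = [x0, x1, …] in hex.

RES = [ 0x92  0xb9  0xbc  0xed ]

  t0: b9 bc ed 92
  t1: 92 b9 bc ed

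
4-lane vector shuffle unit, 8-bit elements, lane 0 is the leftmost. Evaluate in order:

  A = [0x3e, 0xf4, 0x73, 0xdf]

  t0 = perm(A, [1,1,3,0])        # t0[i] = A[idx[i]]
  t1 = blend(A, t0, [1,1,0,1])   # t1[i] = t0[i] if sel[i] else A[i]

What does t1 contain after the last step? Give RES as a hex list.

RES = [ 0xf4  0xf4  0x73  0x3e ]

t0 = [0xf4, 0xf4, 0xdf, 0x3e]
t1 = [0xf4, 0xf4, 0x73, 0x3e]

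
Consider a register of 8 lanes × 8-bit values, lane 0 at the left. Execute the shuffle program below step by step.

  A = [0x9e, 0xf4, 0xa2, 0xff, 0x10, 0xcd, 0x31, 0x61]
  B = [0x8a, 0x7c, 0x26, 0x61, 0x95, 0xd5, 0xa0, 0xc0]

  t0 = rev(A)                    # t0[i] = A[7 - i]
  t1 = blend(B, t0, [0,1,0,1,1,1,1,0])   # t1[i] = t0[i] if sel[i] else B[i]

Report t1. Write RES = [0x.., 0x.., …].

t0 = [0x61, 0x31, 0xcd, 0x10, 0xff, 0xa2, 0xf4, 0x9e]
t1 = [0x8a, 0x31, 0x26, 0x10, 0xff, 0xa2, 0xf4, 0xc0]

RES = [0x8a, 0x31, 0x26, 0x10, 0xff, 0xa2, 0xf4, 0xc0]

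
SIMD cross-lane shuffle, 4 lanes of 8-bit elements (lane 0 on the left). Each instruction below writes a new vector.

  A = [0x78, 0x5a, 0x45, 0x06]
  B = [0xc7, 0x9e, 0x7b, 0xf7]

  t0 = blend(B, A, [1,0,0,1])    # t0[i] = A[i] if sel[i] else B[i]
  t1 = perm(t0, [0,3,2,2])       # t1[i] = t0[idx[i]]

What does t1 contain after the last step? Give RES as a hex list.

RES = [0x78, 0x06, 0x7b, 0x7b]

  t0: 78 9e 7b 06
  t1: 78 06 7b 7b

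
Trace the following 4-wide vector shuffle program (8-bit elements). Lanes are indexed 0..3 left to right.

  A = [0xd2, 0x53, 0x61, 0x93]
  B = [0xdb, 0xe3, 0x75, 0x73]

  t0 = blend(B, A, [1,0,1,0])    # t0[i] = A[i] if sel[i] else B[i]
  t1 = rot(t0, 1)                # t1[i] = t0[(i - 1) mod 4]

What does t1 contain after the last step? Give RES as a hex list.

→ t0 |d2|e3|61|73|
→ t1 |73|d2|e3|61|

RES = [0x73, 0xd2, 0xe3, 0x61]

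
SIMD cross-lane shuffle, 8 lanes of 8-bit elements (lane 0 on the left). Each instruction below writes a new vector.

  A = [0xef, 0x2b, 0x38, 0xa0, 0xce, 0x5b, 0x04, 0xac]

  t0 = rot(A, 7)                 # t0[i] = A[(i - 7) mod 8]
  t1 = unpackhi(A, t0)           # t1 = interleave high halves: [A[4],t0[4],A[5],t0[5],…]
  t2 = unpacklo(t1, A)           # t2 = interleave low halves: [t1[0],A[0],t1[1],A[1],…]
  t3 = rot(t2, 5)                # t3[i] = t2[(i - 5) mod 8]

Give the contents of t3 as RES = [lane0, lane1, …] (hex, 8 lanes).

RES = [0x2b, 0x5b, 0x38, 0x04, 0xa0, 0xce, 0xef, 0x5b]

  t0: 2b 38 a0 ce 5b 04 ac ef
  t1: ce 5b 5b 04 04 ac ac ef
  t2: ce ef 5b 2b 5b 38 04 a0
  t3: 2b 5b 38 04 a0 ce ef 5b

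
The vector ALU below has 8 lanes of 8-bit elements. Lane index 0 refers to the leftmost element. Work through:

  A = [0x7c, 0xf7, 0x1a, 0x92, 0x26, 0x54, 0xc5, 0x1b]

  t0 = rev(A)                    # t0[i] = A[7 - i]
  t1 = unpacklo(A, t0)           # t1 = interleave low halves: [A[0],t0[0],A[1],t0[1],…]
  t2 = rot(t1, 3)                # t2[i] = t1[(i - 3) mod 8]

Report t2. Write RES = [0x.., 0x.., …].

RES = [0x54, 0x92, 0x26, 0x7c, 0x1b, 0xf7, 0xc5, 0x1a]

  t0: 1b c5 54 26 92 1a f7 7c
  t1: 7c 1b f7 c5 1a 54 92 26
  t2: 54 92 26 7c 1b f7 c5 1a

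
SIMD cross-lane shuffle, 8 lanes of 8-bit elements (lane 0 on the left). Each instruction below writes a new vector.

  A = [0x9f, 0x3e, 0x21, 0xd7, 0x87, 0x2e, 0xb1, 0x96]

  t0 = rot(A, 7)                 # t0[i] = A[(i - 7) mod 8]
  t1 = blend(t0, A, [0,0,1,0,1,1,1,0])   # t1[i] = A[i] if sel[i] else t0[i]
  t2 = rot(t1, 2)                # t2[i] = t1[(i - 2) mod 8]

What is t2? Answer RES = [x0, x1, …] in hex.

  t0: 3e 21 d7 87 2e b1 96 9f
  t1: 3e 21 21 87 87 2e b1 9f
  t2: b1 9f 3e 21 21 87 87 2e

RES = [ 0xb1  0x9f  0x3e  0x21  0x21  0x87  0x87  0x2e ]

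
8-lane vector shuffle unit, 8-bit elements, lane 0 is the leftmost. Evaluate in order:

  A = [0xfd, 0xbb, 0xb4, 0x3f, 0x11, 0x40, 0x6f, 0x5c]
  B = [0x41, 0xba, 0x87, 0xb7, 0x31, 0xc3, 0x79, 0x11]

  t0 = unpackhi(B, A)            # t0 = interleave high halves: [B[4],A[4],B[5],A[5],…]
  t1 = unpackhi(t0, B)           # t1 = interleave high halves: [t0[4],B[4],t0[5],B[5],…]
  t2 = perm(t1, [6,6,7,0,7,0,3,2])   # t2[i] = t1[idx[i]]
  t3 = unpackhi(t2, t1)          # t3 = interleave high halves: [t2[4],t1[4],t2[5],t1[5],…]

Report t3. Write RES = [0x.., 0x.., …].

RES = [0x11, 0x11, 0x79, 0x79, 0xc3, 0x5c, 0x6f, 0x11]

t0 = [0x31, 0x11, 0xc3, 0x40, 0x79, 0x6f, 0x11, 0x5c]
t1 = [0x79, 0x31, 0x6f, 0xc3, 0x11, 0x79, 0x5c, 0x11]
t2 = [0x5c, 0x5c, 0x11, 0x79, 0x11, 0x79, 0xc3, 0x6f]
t3 = [0x11, 0x11, 0x79, 0x79, 0xc3, 0x5c, 0x6f, 0x11]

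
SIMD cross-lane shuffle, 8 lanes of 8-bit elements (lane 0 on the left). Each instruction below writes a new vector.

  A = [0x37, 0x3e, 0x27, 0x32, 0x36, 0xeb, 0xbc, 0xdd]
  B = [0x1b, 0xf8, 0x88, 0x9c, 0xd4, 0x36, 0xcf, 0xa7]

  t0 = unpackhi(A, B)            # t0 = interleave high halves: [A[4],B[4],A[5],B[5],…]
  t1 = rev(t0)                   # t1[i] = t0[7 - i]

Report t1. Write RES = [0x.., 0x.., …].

RES = [0xa7, 0xdd, 0xcf, 0xbc, 0x36, 0xeb, 0xd4, 0x36]

t0 = [0x36, 0xd4, 0xeb, 0x36, 0xbc, 0xcf, 0xdd, 0xa7]
t1 = [0xa7, 0xdd, 0xcf, 0xbc, 0x36, 0xeb, 0xd4, 0x36]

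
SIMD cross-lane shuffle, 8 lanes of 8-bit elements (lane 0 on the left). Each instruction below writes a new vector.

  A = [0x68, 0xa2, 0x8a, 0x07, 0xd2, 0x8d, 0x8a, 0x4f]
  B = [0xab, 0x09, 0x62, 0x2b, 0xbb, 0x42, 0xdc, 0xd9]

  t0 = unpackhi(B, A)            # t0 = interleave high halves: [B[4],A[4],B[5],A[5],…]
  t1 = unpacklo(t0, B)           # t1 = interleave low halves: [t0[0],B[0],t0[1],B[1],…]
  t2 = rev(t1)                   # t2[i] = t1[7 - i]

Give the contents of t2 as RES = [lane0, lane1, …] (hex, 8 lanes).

RES = [0x2b, 0x8d, 0x62, 0x42, 0x09, 0xd2, 0xab, 0xbb]

t0 = [0xbb, 0xd2, 0x42, 0x8d, 0xdc, 0x8a, 0xd9, 0x4f]
t1 = [0xbb, 0xab, 0xd2, 0x09, 0x42, 0x62, 0x8d, 0x2b]
t2 = [0x2b, 0x8d, 0x62, 0x42, 0x09, 0xd2, 0xab, 0xbb]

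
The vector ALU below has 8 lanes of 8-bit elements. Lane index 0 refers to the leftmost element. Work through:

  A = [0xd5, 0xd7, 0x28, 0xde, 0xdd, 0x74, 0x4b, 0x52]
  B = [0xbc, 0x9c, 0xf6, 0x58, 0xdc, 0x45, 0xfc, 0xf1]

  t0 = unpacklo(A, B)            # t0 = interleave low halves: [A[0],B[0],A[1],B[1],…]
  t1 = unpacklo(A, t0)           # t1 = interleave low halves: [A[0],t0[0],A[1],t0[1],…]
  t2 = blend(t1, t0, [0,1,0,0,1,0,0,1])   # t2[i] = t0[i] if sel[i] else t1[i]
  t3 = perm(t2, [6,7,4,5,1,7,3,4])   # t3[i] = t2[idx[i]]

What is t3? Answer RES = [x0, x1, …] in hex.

→ t0 |d5|bc|d7|9c|28|f6|de|58|
→ t1 |d5|d5|d7|bc|28|d7|de|9c|
→ t2 |d5|bc|d7|bc|28|d7|de|58|
→ t3 |de|58|28|d7|bc|58|bc|28|

RES = [0xde, 0x58, 0x28, 0xd7, 0xbc, 0x58, 0xbc, 0x28]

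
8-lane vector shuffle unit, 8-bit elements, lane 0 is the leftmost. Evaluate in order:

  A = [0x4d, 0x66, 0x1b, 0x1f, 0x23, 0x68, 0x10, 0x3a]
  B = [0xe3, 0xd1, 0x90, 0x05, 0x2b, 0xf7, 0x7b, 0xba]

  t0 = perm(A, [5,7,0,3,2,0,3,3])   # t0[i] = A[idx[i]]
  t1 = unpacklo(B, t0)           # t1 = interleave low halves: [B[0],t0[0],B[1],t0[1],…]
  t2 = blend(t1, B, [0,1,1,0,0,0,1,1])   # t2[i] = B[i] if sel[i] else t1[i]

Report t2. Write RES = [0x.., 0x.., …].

→ t0 |68|3a|4d|1f|1b|4d|1f|1f|
→ t1 |e3|68|d1|3a|90|4d|05|1f|
→ t2 |e3|d1|90|3a|90|4d|7b|ba|

RES = [0xe3, 0xd1, 0x90, 0x3a, 0x90, 0x4d, 0x7b, 0xba]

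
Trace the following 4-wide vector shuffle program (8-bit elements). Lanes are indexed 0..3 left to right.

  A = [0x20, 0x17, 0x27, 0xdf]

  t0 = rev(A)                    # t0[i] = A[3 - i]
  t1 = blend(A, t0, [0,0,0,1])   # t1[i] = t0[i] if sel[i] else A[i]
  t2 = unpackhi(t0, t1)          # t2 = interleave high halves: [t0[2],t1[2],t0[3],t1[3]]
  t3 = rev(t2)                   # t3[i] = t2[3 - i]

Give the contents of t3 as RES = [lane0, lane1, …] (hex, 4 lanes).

RES = [0x20, 0x20, 0x27, 0x17]

  t0: df 27 17 20
  t1: 20 17 27 20
  t2: 17 27 20 20
  t3: 20 20 27 17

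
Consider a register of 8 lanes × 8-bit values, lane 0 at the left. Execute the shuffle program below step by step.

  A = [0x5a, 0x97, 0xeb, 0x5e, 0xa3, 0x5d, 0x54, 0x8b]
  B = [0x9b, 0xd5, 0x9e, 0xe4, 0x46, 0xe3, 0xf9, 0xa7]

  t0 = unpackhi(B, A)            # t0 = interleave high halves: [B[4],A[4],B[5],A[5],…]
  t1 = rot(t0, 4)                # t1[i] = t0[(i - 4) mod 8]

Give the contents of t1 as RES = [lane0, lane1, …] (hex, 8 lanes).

RES = [ 0xf9  0x54  0xa7  0x8b  0x46  0xa3  0xe3  0x5d ]

→ t0 |46|a3|e3|5d|f9|54|a7|8b|
→ t1 |f9|54|a7|8b|46|a3|e3|5d|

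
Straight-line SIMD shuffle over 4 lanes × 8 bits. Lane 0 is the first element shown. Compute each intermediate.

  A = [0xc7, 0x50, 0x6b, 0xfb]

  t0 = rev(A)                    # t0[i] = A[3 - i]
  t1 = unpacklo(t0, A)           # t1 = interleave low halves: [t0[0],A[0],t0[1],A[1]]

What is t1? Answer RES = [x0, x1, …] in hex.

RES = [0xfb, 0xc7, 0x6b, 0x50]

→ t0 |fb|6b|50|c7|
→ t1 |fb|c7|6b|50|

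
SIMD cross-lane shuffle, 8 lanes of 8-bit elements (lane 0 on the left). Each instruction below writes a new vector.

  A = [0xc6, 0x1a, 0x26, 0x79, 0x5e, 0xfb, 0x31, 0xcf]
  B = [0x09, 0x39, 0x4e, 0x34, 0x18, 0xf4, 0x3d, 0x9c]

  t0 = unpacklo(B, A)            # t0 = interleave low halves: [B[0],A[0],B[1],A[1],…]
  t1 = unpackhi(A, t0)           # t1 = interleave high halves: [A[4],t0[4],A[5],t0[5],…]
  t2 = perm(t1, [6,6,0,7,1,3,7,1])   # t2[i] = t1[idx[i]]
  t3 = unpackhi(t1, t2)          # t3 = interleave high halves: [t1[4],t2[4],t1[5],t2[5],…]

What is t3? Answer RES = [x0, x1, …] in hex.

RES = [0x31, 0x4e, 0x34, 0x26, 0xcf, 0x79, 0x79, 0x4e]

  t0: 09 c6 39 1a 4e 26 34 79
  t1: 5e 4e fb 26 31 34 cf 79
  t2: cf cf 5e 79 4e 26 79 4e
  t3: 31 4e 34 26 cf 79 79 4e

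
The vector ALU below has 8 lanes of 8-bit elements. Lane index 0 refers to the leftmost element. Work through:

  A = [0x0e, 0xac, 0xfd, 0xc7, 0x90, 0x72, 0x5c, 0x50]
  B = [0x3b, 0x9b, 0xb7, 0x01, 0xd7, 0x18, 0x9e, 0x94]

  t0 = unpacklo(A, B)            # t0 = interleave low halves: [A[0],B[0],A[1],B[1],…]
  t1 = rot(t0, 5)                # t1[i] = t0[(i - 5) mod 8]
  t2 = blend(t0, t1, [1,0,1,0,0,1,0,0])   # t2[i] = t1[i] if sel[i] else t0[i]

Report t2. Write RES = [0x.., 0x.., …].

RES = [0x9b, 0x3b, 0xb7, 0x9b, 0xfd, 0x0e, 0xc7, 0x01]

t0 = [0x0e, 0x3b, 0xac, 0x9b, 0xfd, 0xb7, 0xc7, 0x01]
t1 = [0x9b, 0xfd, 0xb7, 0xc7, 0x01, 0x0e, 0x3b, 0xac]
t2 = [0x9b, 0x3b, 0xb7, 0x9b, 0xfd, 0x0e, 0xc7, 0x01]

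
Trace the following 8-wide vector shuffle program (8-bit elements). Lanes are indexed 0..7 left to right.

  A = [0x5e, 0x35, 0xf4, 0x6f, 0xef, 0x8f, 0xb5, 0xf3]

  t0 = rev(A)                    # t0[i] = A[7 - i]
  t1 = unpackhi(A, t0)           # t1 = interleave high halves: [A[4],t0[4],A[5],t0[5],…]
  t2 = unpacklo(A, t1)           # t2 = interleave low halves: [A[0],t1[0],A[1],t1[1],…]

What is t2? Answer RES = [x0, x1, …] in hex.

  t0: f3 b5 8f ef 6f f4 35 5e
  t1: ef 6f 8f f4 b5 35 f3 5e
  t2: 5e ef 35 6f f4 8f 6f f4

RES = [0x5e, 0xef, 0x35, 0x6f, 0xf4, 0x8f, 0x6f, 0xf4]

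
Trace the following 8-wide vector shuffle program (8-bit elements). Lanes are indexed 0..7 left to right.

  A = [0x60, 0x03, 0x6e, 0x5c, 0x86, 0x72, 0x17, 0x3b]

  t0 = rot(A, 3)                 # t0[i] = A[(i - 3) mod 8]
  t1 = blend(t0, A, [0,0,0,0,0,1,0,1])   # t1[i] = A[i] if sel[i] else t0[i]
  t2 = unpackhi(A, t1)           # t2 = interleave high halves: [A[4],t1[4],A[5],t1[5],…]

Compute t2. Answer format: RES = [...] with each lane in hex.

RES = [ 0x86  0x03  0x72  0x72  0x17  0x5c  0x3b  0x3b ]

  t0: 72 17 3b 60 03 6e 5c 86
  t1: 72 17 3b 60 03 72 5c 3b
  t2: 86 03 72 72 17 5c 3b 3b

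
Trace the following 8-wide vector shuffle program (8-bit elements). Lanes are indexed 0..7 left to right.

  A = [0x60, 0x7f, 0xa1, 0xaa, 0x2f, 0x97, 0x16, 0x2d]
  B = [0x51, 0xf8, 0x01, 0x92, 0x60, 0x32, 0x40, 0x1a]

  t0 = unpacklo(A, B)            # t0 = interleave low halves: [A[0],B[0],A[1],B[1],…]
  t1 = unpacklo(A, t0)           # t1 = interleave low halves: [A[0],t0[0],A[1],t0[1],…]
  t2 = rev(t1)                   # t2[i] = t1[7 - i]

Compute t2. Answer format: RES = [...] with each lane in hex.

RES = [ 0xf8  0xaa  0x7f  0xa1  0x51  0x7f  0x60  0x60 ]

  t0: 60 51 7f f8 a1 01 aa 92
  t1: 60 60 7f 51 a1 7f aa f8
  t2: f8 aa 7f a1 51 7f 60 60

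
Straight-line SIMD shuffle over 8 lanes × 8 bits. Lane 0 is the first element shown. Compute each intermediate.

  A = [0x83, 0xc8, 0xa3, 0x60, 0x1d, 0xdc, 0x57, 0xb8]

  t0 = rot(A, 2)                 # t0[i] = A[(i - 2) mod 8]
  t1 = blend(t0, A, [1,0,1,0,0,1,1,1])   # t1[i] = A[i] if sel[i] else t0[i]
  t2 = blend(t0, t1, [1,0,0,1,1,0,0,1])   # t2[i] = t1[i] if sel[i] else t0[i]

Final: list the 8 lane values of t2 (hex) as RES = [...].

t0 = [0x57, 0xb8, 0x83, 0xc8, 0xa3, 0x60, 0x1d, 0xdc]
t1 = [0x83, 0xb8, 0xa3, 0xc8, 0xa3, 0xdc, 0x57, 0xb8]
t2 = [0x83, 0xb8, 0x83, 0xc8, 0xa3, 0x60, 0x1d, 0xb8]

RES = [ 0x83  0xb8  0x83  0xc8  0xa3  0x60  0x1d  0xb8 ]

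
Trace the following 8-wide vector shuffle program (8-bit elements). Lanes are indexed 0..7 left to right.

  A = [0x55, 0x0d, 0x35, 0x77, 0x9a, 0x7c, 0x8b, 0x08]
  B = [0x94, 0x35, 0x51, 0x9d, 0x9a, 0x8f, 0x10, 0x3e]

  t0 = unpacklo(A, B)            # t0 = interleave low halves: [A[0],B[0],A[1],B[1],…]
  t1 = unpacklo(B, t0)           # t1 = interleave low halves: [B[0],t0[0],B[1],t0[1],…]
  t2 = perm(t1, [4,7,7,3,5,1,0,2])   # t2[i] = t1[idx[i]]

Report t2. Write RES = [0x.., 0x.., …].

  t0: 55 94 0d 35 35 51 77 9d
  t1: 94 55 35 94 51 0d 9d 35
  t2: 51 35 35 94 0d 55 94 35

RES = [ 0x51  0x35  0x35  0x94  0x0d  0x55  0x94  0x35 ]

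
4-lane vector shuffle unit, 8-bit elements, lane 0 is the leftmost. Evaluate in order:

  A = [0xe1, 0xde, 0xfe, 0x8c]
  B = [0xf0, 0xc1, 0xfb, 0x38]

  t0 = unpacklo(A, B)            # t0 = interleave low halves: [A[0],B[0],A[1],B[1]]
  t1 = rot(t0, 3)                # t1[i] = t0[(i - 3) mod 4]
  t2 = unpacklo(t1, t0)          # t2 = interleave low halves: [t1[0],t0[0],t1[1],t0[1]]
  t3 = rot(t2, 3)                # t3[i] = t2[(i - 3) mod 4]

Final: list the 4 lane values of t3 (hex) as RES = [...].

RES = [ 0xe1  0xde  0xf0  0xf0 ]

→ t0 |e1|f0|de|c1|
→ t1 |f0|de|c1|e1|
→ t2 |f0|e1|de|f0|
→ t3 |e1|de|f0|f0|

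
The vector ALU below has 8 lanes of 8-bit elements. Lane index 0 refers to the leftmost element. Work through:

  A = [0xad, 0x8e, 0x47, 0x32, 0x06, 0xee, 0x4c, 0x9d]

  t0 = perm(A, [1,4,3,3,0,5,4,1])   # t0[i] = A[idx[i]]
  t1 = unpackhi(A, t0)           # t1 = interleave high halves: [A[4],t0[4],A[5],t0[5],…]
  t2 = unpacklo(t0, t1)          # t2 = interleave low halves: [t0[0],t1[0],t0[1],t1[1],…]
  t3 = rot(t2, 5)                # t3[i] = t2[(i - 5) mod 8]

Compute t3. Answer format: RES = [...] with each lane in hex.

RES = [0xad, 0x32, 0xee, 0x32, 0xee, 0x8e, 0x06, 0x06]

→ t0 |8e|06|32|32|ad|ee|06|8e|
→ t1 |06|ad|ee|ee|4c|06|9d|8e|
→ t2 |8e|06|06|ad|32|ee|32|ee|
→ t3 |ad|32|ee|32|ee|8e|06|06|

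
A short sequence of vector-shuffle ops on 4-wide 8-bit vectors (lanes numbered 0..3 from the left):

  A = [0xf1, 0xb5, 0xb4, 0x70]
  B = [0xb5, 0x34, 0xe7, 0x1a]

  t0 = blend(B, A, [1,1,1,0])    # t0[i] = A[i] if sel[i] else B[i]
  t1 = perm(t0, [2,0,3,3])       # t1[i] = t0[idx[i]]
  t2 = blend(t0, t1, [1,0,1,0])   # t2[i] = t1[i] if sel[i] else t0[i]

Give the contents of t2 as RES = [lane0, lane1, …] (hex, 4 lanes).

  t0: f1 b5 b4 1a
  t1: b4 f1 1a 1a
  t2: b4 b5 1a 1a

RES = [ 0xb4  0xb5  0x1a  0x1a ]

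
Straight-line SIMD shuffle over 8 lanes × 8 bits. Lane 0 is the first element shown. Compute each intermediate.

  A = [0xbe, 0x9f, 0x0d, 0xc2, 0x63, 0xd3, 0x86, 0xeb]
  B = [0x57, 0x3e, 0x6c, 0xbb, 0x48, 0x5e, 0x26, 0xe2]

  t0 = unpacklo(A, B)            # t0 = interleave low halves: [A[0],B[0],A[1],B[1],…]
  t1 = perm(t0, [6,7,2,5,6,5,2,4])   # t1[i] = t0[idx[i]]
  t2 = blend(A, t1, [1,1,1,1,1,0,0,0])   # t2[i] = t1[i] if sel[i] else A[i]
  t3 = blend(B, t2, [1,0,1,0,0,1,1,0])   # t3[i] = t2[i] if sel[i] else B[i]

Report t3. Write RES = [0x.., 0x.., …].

RES = [0xc2, 0x3e, 0x9f, 0xbb, 0x48, 0xd3, 0x86, 0xe2]

  t0: be 57 9f 3e 0d 6c c2 bb
  t1: c2 bb 9f 6c c2 6c 9f 0d
  t2: c2 bb 9f 6c c2 d3 86 eb
  t3: c2 3e 9f bb 48 d3 86 e2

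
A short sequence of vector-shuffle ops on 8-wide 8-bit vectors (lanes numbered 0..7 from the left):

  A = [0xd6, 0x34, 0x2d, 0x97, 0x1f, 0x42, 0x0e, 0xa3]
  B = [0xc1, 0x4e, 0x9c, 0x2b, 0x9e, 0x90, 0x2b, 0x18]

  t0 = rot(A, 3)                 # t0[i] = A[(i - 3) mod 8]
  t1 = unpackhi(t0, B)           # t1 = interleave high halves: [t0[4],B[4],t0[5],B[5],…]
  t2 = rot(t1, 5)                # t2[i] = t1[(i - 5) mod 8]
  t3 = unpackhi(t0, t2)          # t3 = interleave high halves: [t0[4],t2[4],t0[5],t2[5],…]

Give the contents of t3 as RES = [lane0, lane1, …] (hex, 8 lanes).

RES = [0x34, 0x18, 0x2d, 0x34, 0x97, 0x9e, 0x1f, 0x2d]

t0 = [0x42, 0x0e, 0xa3, 0xd6, 0x34, 0x2d, 0x97, 0x1f]
t1 = [0x34, 0x9e, 0x2d, 0x90, 0x97, 0x2b, 0x1f, 0x18]
t2 = [0x90, 0x97, 0x2b, 0x1f, 0x18, 0x34, 0x9e, 0x2d]
t3 = [0x34, 0x18, 0x2d, 0x34, 0x97, 0x9e, 0x1f, 0x2d]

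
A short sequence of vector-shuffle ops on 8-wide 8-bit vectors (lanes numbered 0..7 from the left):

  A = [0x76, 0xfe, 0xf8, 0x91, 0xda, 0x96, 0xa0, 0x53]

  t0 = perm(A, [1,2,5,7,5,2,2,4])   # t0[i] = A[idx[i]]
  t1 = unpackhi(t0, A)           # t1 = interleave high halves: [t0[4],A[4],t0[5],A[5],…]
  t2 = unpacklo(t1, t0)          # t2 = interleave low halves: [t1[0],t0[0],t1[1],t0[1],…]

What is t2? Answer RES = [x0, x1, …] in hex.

RES = [ 0x96  0xfe  0xda  0xf8  0xf8  0x96  0x96  0x53 ]

  t0: fe f8 96 53 96 f8 f8 da
  t1: 96 da f8 96 f8 a0 da 53
  t2: 96 fe da f8 f8 96 96 53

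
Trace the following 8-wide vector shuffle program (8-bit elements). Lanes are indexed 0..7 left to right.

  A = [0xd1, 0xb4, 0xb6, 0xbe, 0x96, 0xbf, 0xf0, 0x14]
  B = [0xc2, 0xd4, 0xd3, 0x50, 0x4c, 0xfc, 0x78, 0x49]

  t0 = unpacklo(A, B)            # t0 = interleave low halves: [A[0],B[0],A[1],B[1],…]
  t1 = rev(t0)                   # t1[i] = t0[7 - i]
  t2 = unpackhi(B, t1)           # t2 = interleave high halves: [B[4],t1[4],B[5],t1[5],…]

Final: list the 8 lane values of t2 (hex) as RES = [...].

t0 = [0xd1, 0xc2, 0xb4, 0xd4, 0xb6, 0xd3, 0xbe, 0x50]
t1 = [0x50, 0xbe, 0xd3, 0xb6, 0xd4, 0xb4, 0xc2, 0xd1]
t2 = [0x4c, 0xd4, 0xfc, 0xb4, 0x78, 0xc2, 0x49, 0xd1]

RES = [ 0x4c  0xd4  0xfc  0xb4  0x78  0xc2  0x49  0xd1 ]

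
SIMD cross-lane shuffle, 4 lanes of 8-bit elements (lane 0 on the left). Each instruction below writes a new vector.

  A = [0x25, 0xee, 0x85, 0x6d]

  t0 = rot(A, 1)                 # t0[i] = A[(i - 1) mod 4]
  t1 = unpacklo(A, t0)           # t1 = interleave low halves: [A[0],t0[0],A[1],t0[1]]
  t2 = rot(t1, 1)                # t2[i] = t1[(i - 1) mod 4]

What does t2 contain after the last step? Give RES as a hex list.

RES = [ 0x25  0x25  0x6d  0xee ]

→ t0 |6d|25|ee|85|
→ t1 |25|6d|ee|25|
→ t2 |25|25|6d|ee|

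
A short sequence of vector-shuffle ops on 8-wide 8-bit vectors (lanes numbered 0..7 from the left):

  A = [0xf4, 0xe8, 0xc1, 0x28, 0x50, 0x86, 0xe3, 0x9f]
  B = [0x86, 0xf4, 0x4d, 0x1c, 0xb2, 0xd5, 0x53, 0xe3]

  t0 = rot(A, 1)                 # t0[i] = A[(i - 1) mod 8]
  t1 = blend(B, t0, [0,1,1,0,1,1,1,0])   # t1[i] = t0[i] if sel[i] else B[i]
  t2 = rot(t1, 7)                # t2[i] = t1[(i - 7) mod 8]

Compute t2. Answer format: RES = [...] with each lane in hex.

t0 = [0x9f, 0xf4, 0xe8, 0xc1, 0x28, 0x50, 0x86, 0xe3]
t1 = [0x86, 0xf4, 0xe8, 0x1c, 0x28, 0x50, 0x86, 0xe3]
t2 = [0xf4, 0xe8, 0x1c, 0x28, 0x50, 0x86, 0xe3, 0x86]

RES = [ 0xf4  0xe8  0x1c  0x28  0x50  0x86  0xe3  0x86 ]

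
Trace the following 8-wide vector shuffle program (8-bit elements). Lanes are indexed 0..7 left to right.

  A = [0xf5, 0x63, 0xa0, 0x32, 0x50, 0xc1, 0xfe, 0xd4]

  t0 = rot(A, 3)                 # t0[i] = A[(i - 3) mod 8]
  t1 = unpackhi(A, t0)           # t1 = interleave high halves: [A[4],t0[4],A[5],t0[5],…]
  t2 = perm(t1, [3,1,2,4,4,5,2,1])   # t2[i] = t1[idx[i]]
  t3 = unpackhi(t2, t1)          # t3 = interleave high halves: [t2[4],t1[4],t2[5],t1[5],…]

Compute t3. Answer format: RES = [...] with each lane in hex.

RES = [0xfe, 0xfe, 0x32, 0x32, 0xc1, 0xd4, 0x63, 0x50]

  t0: c1 fe d4 f5 63 a0 32 50
  t1: 50 63 c1 a0 fe 32 d4 50
  t2: a0 63 c1 fe fe 32 c1 63
  t3: fe fe 32 32 c1 d4 63 50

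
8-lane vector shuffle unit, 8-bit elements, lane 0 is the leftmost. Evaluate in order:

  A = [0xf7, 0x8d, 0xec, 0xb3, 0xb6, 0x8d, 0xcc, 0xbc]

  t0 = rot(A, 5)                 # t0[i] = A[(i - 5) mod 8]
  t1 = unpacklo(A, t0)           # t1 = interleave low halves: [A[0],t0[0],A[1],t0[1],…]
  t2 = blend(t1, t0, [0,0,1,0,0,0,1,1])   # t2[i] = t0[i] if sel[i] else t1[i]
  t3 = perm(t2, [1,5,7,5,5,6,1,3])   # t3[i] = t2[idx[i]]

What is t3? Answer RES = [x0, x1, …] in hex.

t0 = [0xb3, 0xb6, 0x8d, 0xcc, 0xbc, 0xf7, 0x8d, 0xec]
t1 = [0xf7, 0xb3, 0x8d, 0xb6, 0xec, 0x8d, 0xb3, 0xcc]
t2 = [0xf7, 0xb3, 0x8d, 0xb6, 0xec, 0x8d, 0x8d, 0xec]
t3 = [0xb3, 0x8d, 0xec, 0x8d, 0x8d, 0x8d, 0xb3, 0xb6]

RES = [ 0xb3  0x8d  0xec  0x8d  0x8d  0x8d  0xb3  0xb6 ]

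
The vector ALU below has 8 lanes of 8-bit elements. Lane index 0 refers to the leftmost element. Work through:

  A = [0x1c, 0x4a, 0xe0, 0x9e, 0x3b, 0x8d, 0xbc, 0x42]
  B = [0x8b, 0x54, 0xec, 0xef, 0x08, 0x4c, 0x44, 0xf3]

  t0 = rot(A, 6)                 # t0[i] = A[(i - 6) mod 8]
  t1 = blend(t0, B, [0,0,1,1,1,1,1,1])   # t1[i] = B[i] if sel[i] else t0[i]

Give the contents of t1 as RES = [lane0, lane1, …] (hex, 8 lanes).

t0 = [0xe0, 0x9e, 0x3b, 0x8d, 0xbc, 0x42, 0x1c, 0x4a]
t1 = [0xe0, 0x9e, 0xec, 0xef, 0x08, 0x4c, 0x44, 0xf3]

RES = [ 0xe0  0x9e  0xec  0xef  0x08  0x4c  0x44  0xf3 ]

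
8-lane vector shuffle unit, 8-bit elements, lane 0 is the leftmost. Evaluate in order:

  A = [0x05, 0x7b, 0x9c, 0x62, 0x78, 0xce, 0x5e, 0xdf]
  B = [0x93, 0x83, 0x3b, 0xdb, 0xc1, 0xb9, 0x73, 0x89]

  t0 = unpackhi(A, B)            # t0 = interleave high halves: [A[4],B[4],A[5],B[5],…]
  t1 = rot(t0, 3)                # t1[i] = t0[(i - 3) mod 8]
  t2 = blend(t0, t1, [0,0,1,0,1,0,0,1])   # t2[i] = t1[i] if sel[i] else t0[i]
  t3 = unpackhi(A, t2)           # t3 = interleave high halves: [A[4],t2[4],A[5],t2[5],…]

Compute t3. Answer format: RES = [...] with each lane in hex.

RES = [ 0x78  0xc1  0xce  0x73  0x5e  0xdf  0xdf  0x5e ]

→ t0 |78|c1|ce|b9|5e|73|df|89|
→ t1 |73|df|89|78|c1|ce|b9|5e|
→ t2 |78|c1|89|b9|c1|73|df|5e|
→ t3 |78|c1|ce|73|5e|df|df|5e|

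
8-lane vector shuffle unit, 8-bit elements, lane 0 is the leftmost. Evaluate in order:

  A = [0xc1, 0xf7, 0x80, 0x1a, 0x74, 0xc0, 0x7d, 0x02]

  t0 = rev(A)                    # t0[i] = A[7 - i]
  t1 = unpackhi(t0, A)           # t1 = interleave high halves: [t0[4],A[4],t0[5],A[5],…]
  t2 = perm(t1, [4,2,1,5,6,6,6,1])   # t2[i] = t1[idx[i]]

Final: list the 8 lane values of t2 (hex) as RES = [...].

t0 = [0x02, 0x7d, 0xc0, 0x74, 0x1a, 0x80, 0xf7, 0xc1]
t1 = [0x1a, 0x74, 0x80, 0xc0, 0xf7, 0x7d, 0xc1, 0x02]
t2 = [0xf7, 0x80, 0x74, 0x7d, 0xc1, 0xc1, 0xc1, 0x74]

RES = [0xf7, 0x80, 0x74, 0x7d, 0xc1, 0xc1, 0xc1, 0x74]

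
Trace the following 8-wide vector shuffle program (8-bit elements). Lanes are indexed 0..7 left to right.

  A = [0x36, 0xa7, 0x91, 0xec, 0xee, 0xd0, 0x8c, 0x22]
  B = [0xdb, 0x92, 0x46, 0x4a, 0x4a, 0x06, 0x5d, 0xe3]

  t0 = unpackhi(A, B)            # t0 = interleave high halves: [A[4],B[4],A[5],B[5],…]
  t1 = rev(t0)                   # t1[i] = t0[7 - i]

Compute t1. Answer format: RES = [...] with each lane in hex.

t0 = [0xee, 0x4a, 0xd0, 0x06, 0x8c, 0x5d, 0x22, 0xe3]
t1 = [0xe3, 0x22, 0x5d, 0x8c, 0x06, 0xd0, 0x4a, 0xee]

RES = [0xe3, 0x22, 0x5d, 0x8c, 0x06, 0xd0, 0x4a, 0xee]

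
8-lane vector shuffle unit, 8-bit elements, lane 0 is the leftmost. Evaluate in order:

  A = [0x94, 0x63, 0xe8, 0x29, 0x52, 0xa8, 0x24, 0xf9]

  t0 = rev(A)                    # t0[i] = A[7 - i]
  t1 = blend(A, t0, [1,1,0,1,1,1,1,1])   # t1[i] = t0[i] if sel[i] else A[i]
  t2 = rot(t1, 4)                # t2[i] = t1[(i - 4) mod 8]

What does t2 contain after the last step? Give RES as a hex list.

t0 = [0xf9, 0x24, 0xa8, 0x52, 0x29, 0xe8, 0x63, 0x94]
t1 = [0xf9, 0x24, 0xe8, 0x52, 0x29, 0xe8, 0x63, 0x94]
t2 = [0x29, 0xe8, 0x63, 0x94, 0xf9, 0x24, 0xe8, 0x52]

RES = [0x29, 0xe8, 0x63, 0x94, 0xf9, 0x24, 0xe8, 0x52]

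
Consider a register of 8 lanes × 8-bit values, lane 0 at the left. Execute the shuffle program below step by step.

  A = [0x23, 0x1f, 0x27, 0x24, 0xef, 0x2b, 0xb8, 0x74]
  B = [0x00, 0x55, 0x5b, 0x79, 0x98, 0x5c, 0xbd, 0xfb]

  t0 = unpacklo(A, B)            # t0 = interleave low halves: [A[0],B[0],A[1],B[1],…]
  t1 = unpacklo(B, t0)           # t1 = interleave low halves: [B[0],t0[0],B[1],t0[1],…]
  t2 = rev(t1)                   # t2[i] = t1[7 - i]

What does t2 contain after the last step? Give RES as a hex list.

→ t0 |23|00|1f|55|27|5b|24|79|
→ t1 |00|23|55|00|5b|1f|79|55|
→ t2 |55|79|1f|5b|00|55|23|00|

RES = [0x55, 0x79, 0x1f, 0x5b, 0x00, 0x55, 0x23, 0x00]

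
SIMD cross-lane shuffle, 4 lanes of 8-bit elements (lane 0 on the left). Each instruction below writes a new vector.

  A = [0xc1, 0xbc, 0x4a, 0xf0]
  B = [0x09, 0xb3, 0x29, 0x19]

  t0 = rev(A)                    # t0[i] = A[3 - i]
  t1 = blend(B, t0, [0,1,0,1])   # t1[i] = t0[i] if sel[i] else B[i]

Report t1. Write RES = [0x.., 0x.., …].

→ t0 |f0|4a|bc|c1|
→ t1 |09|4a|29|c1|

RES = [0x09, 0x4a, 0x29, 0xc1]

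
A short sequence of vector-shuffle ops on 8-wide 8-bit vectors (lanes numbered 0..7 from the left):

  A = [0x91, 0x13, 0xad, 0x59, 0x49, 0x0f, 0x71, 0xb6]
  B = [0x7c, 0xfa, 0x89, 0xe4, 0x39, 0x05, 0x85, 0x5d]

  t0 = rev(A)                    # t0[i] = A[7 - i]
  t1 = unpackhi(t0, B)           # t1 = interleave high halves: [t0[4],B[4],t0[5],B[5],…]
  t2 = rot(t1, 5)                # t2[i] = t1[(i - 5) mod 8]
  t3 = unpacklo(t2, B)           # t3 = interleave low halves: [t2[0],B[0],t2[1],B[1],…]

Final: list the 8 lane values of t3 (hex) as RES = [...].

→ t0 |b6|71|0f|49|59|ad|13|91|
→ t1 |59|39|ad|05|13|85|91|5d|
→ t2 |05|13|85|91|5d|59|39|ad|
→ t3 |05|7c|13|fa|85|89|91|e4|

RES = [0x05, 0x7c, 0x13, 0xfa, 0x85, 0x89, 0x91, 0xe4]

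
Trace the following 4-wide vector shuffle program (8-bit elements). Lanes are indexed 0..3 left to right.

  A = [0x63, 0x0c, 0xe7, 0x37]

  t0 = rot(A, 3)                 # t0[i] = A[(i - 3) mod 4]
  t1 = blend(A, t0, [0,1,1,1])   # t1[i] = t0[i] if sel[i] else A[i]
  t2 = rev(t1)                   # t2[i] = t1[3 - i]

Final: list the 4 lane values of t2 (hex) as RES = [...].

RES = [0x63, 0x37, 0xe7, 0x63]

  t0: 0c e7 37 63
  t1: 63 e7 37 63
  t2: 63 37 e7 63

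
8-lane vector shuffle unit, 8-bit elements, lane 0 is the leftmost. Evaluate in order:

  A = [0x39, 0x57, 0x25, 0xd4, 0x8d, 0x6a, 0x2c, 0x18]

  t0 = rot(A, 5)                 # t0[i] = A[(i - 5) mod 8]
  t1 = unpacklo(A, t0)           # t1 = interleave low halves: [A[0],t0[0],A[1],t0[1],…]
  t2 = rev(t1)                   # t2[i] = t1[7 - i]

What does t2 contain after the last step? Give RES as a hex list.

→ t0 |d4|8d|6a|2c|18|39|57|25|
→ t1 |39|d4|57|8d|25|6a|d4|2c|
→ t2 |2c|d4|6a|25|8d|57|d4|39|

RES = [ 0x2c  0xd4  0x6a  0x25  0x8d  0x57  0xd4  0x39 ]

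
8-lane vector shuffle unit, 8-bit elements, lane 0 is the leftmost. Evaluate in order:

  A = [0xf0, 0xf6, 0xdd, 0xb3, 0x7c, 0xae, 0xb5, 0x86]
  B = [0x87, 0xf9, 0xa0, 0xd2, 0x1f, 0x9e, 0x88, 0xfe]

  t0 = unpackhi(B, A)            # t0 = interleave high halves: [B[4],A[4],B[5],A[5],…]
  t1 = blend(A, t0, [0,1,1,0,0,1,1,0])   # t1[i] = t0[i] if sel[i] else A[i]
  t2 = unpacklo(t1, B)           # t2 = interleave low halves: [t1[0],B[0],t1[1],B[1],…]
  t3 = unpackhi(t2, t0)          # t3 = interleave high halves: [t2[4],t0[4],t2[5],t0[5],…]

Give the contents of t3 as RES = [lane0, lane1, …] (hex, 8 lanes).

  t0: 1f 7c 9e ae 88 b5 fe 86
  t1: f0 7c 9e b3 7c b5 fe 86
  t2: f0 87 7c f9 9e a0 b3 d2
  t3: 9e 88 a0 b5 b3 fe d2 86

RES = [0x9e, 0x88, 0xa0, 0xb5, 0xb3, 0xfe, 0xd2, 0x86]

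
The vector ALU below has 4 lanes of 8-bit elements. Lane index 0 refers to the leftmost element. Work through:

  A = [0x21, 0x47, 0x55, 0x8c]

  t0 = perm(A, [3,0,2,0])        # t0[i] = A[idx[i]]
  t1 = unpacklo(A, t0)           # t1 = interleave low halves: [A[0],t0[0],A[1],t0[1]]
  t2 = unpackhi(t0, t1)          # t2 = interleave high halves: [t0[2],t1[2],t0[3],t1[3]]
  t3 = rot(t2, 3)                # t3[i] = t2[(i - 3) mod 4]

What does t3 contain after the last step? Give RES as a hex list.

t0 = [0x8c, 0x21, 0x55, 0x21]
t1 = [0x21, 0x8c, 0x47, 0x21]
t2 = [0x55, 0x47, 0x21, 0x21]
t3 = [0x47, 0x21, 0x21, 0x55]

RES = [0x47, 0x21, 0x21, 0x55]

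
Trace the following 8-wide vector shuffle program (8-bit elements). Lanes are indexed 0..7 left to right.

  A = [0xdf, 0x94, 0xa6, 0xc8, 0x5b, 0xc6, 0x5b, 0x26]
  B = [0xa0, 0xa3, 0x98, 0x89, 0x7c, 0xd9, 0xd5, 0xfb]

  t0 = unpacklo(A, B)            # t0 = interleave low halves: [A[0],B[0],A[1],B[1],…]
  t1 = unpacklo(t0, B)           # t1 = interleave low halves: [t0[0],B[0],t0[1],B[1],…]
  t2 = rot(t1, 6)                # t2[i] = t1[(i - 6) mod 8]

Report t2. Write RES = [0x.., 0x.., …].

→ t0 |df|a0|94|a3|a6|98|c8|89|
→ t1 |df|a0|a0|a3|94|98|a3|89|
→ t2 |a0|a3|94|98|a3|89|df|a0|

RES = [0xa0, 0xa3, 0x94, 0x98, 0xa3, 0x89, 0xdf, 0xa0]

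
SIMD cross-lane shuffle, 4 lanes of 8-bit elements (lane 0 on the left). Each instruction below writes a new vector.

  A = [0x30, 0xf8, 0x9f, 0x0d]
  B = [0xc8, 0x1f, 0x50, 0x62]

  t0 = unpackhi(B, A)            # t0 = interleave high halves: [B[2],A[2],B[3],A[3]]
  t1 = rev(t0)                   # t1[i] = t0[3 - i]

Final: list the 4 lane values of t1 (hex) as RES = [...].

  t0: 50 9f 62 0d
  t1: 0d 62 9f 50

RES = [ 0x0d  0x62  0x9f  0x50 ]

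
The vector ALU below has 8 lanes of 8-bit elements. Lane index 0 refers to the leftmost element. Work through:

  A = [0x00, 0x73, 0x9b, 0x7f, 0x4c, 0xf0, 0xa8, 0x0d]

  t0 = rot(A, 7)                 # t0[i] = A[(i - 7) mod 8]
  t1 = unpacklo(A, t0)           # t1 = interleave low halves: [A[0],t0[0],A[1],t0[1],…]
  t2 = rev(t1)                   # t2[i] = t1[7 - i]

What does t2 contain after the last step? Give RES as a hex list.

RES = [0x4c, 0x7f, 0x7f, 0x9b, 0x9b, 0x73, 0x73, 0x00]

→ t0 |73|9b|7f|4c|f0|a8|0d|00|
→ t1 |00|73|73|9b|9b|7f|7f|4c|
→ t2 |4c|7f|7f|9b|9b|73|73|00|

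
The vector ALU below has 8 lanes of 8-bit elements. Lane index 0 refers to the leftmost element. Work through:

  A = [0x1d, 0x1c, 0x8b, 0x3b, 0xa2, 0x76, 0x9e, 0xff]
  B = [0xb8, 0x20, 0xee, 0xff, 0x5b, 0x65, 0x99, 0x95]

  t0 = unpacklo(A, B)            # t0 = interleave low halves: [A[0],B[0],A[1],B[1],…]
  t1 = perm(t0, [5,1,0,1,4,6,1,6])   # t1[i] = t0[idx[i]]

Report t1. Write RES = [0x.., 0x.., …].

RES = [0xee, 0xb8, 0x1d, 0xb8, 0x8b, 0x3b, 0xb8, 0x3b]

→ t0 |1d|b8|1c|20|8b|ee|3b|ff|
→ t1 |ee|b8|1d|b8|8b|3b|b8|3b|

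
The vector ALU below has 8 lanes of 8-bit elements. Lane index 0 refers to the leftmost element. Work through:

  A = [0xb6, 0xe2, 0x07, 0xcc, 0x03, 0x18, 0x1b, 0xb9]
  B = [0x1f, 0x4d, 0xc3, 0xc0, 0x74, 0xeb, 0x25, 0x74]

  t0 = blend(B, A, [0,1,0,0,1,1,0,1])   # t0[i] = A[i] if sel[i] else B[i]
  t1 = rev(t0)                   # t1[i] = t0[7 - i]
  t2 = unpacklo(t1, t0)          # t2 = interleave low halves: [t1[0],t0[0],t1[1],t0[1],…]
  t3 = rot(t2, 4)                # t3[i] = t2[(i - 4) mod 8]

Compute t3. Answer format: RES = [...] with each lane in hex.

→ t0 |1f|e2|c3|c0|03|18|25|b9|
→ t1 |b9|25|18|03|c0|c3|e2|1f|
→ t2 |b9|1f|25|e2|18|c3|03|c0|
→ t3 |18|c3|03|c0|b9|1f|25|e2|

RES = [ 0x18  0xc3  0x03  0xc0  0xb9  0x1f  0x25  0xe2 ]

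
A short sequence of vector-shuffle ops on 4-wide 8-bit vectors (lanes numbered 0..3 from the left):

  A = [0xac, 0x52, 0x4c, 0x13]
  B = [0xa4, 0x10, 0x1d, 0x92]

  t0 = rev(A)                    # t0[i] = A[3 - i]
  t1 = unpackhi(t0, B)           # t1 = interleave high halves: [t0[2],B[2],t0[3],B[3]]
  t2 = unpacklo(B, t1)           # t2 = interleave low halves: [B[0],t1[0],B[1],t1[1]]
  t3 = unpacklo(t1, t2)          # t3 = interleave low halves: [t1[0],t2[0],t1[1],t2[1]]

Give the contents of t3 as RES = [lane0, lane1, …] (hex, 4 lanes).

RES = [0x52, 0xa4, 0x1d, 0x52]

  t0: 13 4c 52 ac
  t1: 52 1d ac 92
  t2: a4 52 10 1d
  t3: 52 a4 1d 52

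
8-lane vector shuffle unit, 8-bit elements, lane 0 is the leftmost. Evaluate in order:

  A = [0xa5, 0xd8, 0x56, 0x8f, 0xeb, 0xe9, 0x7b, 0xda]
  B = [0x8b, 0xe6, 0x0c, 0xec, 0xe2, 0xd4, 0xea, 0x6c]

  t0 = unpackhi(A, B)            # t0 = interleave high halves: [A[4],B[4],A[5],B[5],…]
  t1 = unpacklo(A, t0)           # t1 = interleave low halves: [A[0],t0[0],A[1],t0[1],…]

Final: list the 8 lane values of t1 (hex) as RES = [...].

→ t0 |eb|e2|e9|d4|7b|ea|da|6c|
→ t1 |a5|eb|d8|e2|56|e9|8f|d4|

RES = [ 0xa5  0xeb  0xd8  0xe2  0x56  0xe9  0x8f  0xd4 ]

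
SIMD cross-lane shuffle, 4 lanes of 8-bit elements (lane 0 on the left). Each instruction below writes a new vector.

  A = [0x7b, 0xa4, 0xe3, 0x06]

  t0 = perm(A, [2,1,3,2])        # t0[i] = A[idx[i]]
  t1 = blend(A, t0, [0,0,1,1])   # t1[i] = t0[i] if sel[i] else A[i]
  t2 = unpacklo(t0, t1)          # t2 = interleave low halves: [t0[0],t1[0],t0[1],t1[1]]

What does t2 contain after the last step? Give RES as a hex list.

t0 = [0xe3, 0xa4, 0x06, 0xe3]
t1 = [0x7b, 0xa4, 0x06, 0xe3]
t2 = [0xe3, 0x7b, 0xa4, 0xa4]

RES = [ 0xe3  0x7b  0xa4  0xa4 ]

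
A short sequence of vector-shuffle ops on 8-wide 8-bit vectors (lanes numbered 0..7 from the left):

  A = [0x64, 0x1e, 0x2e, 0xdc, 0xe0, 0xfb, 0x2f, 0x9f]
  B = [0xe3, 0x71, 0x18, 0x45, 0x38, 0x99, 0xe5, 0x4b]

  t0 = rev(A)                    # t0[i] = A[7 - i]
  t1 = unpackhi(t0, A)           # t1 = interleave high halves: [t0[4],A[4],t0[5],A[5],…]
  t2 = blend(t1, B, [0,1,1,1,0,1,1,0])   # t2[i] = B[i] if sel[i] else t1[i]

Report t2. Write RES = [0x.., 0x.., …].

RES = [0xdc, 0x71, 0x18, 0x45, 0x1e, 0x99, 0xe5, 0x9f]

→ t0 |9f|2f|fb|e0|dc|2e|1e|64|
→ t1 |dc|e0|2e|fb|1e|2f|64|9f|
→ t2 |dc|71|18|45|1e|99|e5|9f|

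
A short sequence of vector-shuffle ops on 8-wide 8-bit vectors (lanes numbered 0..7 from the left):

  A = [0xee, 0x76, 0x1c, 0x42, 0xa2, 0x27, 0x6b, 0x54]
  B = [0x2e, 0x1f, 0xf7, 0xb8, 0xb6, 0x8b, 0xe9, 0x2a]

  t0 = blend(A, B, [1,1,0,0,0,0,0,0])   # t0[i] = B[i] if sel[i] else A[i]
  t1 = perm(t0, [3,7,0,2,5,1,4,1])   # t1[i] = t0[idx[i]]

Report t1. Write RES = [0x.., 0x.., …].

→ t0 |2e|1f|1c|42|a2|27|6b|54|
→ t1 |42|54|2e|1c|27|1f|a2|1f|

RES = [ 0x42  0x54  0x2e  0x1c  0x27  0x1f  0xa2  0x1f ]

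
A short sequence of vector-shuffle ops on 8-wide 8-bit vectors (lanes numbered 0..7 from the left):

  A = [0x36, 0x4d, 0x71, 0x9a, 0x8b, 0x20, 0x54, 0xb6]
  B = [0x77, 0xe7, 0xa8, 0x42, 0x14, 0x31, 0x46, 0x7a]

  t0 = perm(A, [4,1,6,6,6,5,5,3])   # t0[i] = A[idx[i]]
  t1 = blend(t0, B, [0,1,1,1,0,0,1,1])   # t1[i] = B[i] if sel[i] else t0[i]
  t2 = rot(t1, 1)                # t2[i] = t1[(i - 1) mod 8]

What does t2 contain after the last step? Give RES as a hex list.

RES = [0x7a, 0x8b, 0xe7, 0xa8, 0x42, 0x54, 0x20, 0x46]

  t0: 8b 4d 54 54 54 20 20 9a
  t1: 8b e7 a8 42 54 20 46 7a
  t2: 7a 8b e7 a8 42 54 20 46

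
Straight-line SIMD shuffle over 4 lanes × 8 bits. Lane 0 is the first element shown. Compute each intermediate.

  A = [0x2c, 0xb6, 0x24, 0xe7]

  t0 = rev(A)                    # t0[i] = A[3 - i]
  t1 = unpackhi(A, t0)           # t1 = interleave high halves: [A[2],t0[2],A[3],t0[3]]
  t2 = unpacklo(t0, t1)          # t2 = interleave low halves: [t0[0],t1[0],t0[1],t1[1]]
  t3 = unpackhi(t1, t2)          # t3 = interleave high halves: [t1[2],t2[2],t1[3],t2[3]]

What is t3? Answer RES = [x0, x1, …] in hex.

→ t0 |e7|24|b6|2c|
→ t1 |24|b6|e7|2c|
→ t2 |e7|24|24|b6|
→ t3 |e7|24|2c|b6|

RES = [0xe7, 0x24, 0x2c, 0xb6]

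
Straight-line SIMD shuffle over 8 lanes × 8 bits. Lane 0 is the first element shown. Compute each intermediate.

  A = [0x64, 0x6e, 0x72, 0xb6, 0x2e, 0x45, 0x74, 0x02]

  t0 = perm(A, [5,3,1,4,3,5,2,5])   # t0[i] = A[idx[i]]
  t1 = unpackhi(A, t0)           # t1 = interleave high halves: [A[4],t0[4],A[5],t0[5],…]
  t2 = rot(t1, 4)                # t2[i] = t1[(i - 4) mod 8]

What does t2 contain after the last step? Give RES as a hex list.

RES = [ 0x74  0x72  0x02  0x45  0x2e  0xb6  0x45  0x45 ]

  t0: 45 b6 6e 2e b6 45 72 45
  t1: 2e b6 45 45 74 72 02 45
  t2: 74 72 02 45 2e b6 45 45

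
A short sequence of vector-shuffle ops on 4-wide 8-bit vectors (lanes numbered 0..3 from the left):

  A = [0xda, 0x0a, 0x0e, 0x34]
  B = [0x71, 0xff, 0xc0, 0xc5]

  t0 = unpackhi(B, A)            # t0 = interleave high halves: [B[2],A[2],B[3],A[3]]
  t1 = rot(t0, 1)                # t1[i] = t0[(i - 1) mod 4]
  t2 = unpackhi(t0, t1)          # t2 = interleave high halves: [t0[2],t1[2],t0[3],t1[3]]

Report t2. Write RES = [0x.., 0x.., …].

t0 = [0xc0, 0x0e, 0xc5, 0x34]
t1 = [0x34, 0xc0, 0x0e, 0xc5]
t2 = [0xc5, 0x0e, 0x34, 0xc5]

RES = [0xc5, 0x0e, 0x34, 0xc5]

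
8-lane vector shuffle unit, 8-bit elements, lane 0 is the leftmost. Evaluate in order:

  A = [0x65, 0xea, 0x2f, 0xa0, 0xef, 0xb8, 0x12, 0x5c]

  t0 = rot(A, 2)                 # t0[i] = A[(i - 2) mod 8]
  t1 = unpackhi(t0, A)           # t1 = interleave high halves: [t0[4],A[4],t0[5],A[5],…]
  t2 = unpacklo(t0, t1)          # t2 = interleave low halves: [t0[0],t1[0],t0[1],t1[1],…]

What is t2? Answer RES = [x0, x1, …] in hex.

RES = [ 0x12  0x2f  0x5c  0xef  0x65  0xa0  0xea  0xb8 ]

t0 = [0x12, 0x5c, 0x65, 0xea, 0x2f, 0xa0, 0xef, 0xb8]
t1 = [0x2f, 0xef, 0xa0, 0xb8, 0xef, 0x12, 0xb8, 0x5c]
t2 = [0x12, 0x2f, 0x5c, 0xef, 0x65, 0xa0, 0xea, 0xb8]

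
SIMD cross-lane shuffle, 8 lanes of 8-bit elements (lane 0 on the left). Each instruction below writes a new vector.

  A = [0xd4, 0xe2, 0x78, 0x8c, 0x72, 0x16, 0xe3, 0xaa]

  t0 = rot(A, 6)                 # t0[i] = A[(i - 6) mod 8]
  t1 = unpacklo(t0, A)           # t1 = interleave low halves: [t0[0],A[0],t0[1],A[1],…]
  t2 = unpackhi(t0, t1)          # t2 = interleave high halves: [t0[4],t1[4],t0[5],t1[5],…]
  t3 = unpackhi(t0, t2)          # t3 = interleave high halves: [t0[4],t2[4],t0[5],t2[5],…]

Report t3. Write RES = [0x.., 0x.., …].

  t0: 78 8c 72 16 e3 aa d4 e2
  t1: 78 d4 8c e2 72 78 16 8c
  t2: e3 72 aa 78 d4 16 e2 8c
  t3: e3 d4 aa 16 d4 e2 e2 8c

RES = [0xe3, 0xd4, 0xaa, 0x16, 0xd4, 0xe2, 0xe2, 0x8c]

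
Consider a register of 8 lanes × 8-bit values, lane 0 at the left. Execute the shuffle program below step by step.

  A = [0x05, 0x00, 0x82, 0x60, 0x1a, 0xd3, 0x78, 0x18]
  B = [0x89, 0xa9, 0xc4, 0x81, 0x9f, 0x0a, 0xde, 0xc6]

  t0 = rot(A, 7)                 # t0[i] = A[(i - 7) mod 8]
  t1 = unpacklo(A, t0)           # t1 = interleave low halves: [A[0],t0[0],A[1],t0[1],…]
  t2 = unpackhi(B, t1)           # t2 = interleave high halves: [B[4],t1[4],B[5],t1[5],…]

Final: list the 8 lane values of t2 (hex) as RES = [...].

RES = [ 0x9f  0x82  0x0a  0x60  0xde  0x60  0xc6  0x1a ]

  t0: 00 82 60 1a d3 78 18 05
  t1: 05 00 00 82 82 60 60 1a
  t2: 9f 82 0a 60 de 60 c6 1a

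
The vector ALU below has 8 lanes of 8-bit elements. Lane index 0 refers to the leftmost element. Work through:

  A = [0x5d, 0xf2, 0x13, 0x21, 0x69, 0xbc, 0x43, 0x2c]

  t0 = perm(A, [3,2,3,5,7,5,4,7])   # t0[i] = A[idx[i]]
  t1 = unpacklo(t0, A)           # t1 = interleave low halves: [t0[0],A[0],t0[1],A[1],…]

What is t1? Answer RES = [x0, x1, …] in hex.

t0 = [0x21, 0x13, 0x21, 0xbc, 0x2c, 0xbc, 0x69, 0x2c]
t1 = [0x21, 0x5d, 0x13, 0xf2, 0x21, 0x13, 0xbc, 0x21]

RES = [ 0x21  0x5d  0x13  0xf2  0x21  0x13  0xbc  0x21 ]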